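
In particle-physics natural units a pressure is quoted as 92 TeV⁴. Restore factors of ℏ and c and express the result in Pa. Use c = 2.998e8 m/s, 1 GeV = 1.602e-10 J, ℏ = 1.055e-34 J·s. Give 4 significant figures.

Pressure is [E]/[L]³ = [E]⁴/(ℏc)³.
1 GeV⁴ → 1/(ℏc)³ × (1 GeV in J)⁴ = 2.082e37 Pa.
Convert the energy scale: 92 TeV⁴ = 9.20e13 GeV⁴.
Result: 9.20e13 × 2.082e37 = 1.915e51 Pa.

1.915e51 Pa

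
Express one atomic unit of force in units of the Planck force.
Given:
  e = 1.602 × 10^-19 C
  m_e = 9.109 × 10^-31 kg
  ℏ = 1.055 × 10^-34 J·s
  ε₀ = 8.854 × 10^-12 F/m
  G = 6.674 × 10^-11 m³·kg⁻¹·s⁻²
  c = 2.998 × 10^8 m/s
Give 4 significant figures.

6.791 × 10^-52

atomic unit of force: F_au = E_h/a₀ = m_e²e⁶/((4πε₀)³ℏ⁴) = 8.220 × 10^-8 N
Planck force: F_P = c⁴/G = 1.210 × 10^44 N
ratio = 8.220 × 10^-8 / 1.210 × 10^44 = 6.791 × 10^-52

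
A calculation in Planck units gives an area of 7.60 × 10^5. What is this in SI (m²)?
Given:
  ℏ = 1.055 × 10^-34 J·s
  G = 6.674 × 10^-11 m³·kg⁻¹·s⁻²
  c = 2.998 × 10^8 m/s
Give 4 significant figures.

1.986 × 10^-64 m²

One Planck area: A_P = ℏG/c³ = 2.613 × 10^-70 m².
7.60 × 10^5 × 2.613 × 10^-70 m² = 1.986 × 10^-64 m²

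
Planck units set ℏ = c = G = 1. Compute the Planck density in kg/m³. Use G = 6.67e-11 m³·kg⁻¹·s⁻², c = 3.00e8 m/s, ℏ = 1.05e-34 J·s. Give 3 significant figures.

5.20e96 kg/m³

The unique combination of the constants set to 1 with dimensions of density is ρ_P = c⁵/(ℏG²).
  = 2.43e42 / 4.67e-55
  = 5.20e96 kg/m³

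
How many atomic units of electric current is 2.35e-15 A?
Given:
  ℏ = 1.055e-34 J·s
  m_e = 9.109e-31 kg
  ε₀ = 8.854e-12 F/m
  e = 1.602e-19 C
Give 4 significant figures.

atomic unit of electric current: I_au = e E_h/ℏ = m_e e⁵/((4πε₀)²ℏ³) = 6.612e-3 A.
2.35e-15 / 6.612e-3 = 3.554e-13

3.554e-13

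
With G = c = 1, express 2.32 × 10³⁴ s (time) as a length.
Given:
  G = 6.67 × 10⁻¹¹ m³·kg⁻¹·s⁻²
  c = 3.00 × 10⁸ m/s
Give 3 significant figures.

6.96 × 10⁴² m

Time → length via c.
2.32 × 10³⁴ s × (c) = 6.96 × 10⁴² m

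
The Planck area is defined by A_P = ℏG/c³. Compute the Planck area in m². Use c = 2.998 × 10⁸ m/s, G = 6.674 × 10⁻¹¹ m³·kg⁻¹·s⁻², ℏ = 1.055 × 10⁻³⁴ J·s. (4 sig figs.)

2.613 × 10⁻⁷⁰ m²

A_P = ℏG/c³
  = 7.041 × 10⁻⁴⁵ / 2.695 × 10²⁵
  = 2.613 × 10⁻⁷⁰ m²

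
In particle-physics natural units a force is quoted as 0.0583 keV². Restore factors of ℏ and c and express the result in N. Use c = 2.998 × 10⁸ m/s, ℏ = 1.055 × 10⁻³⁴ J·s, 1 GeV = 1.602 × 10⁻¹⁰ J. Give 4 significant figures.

4.731 × 10⁻⁸ N

Force is [E]/[L] = [E]²/(ℏc); restore (ℏc)⁻¹.
1 GeV² → 1/(ℏc) × (1 GeV in J)² = 8.114 × 10⁵ N.
Convert the energy scale: 0.0583 keV² = 5.83 × 10⁻¹⁴ GeV².
Result: 5.83 × 10⁻¹⁴ × 8.114 × 10⁵ = 4.731 × 10⁻⁸ N.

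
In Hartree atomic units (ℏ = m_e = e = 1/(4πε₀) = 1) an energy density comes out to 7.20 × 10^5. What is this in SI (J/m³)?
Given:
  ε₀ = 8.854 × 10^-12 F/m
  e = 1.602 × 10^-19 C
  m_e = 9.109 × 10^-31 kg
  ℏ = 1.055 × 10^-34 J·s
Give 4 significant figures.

One atomic unit of energy density: u_au = E_h/a₀³ = m_e⁴e¹⁰/((4πε₀)⁵ℏ⁸) = 2.929 × 10^13 J/m³.
7.20 × 10^5 × 2.929 × 10^13 J/m³ = 2.109 × 10^19 J/m³

2.109 × 10^19 J/m³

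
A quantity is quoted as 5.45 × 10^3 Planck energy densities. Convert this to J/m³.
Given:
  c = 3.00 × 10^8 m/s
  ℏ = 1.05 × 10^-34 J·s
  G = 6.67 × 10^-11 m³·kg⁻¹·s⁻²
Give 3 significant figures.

2.55 × 10^117 J/m³

One Planck energy density: u_P = c⁷/(ℏG²) = 4.68 × 10^113 J/m³.
5.45 × 10^3 × 4.68 × 10^113 J/m³ = 2.55 × 10^117 J/m³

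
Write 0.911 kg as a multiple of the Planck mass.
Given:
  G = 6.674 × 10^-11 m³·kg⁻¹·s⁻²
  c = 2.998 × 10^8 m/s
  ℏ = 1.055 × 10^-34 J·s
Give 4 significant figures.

Planck mass: m_P = √(ℏc/G) = 2.177 × 10^-8 kg.
0.911 / 2.177 × 10^-8 = 4.185 × 10^7

4.185 × 10^7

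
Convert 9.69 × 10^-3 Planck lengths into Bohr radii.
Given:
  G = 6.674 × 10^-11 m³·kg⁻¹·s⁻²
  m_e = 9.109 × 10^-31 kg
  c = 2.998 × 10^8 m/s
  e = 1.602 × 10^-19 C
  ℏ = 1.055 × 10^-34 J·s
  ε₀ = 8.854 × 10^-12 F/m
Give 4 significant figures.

2.957 × 10^-27

Planck length: ℓ_P = √(ℏG/c³) = 1.616 × 10^-35 m
Bohr radius: a₀ = 4πε₀ℏ²/(m_e e²) = 5.297 × 10^-11 m
9.69 × 10^-3 × 1.616 × 10^-35 / 5.297 × 10^-11 = 2.957 × 10^-27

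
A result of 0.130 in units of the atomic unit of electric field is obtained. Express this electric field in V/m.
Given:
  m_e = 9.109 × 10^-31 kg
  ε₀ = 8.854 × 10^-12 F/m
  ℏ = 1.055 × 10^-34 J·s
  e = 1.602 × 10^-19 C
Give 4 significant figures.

6.670 × 10^10 V/m

One atomic unit of electric field: E_au = E_h/(e a₀) = m_e²e⁵/((4πε₀)³ℏ⁴) = 5.131 × 10^11 V/m.
0.130 × 5.131 × 10^11 V/m = 6.670 × 10^10 V/m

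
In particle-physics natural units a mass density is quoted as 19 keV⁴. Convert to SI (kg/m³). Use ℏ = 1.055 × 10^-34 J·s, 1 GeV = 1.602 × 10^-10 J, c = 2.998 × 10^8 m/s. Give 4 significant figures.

4.400 × 10^-3 kg/m³

Mass density is [E]/(c²[L]³) = [E]⁴/(ℏ³c⁵).
1 GeV⁴ → 1/(ℏ³c⁵) × (1 GeV in J)⁴ = 2.316 × 10^20 kg/m³.
Convert the energy scale: 19 keV⁴ = 1.90 × 10^-23 GeV⁴.
Result: 1.90 × 10^-23 × 2.316 × 10^20 = 4.400 × 10^-3 kg/m³.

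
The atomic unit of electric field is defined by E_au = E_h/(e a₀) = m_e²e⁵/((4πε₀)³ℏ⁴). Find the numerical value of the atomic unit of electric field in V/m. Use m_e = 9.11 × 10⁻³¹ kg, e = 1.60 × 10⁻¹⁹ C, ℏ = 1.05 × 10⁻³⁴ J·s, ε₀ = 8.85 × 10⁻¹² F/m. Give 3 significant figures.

5.20 × 10¹¹ V/m

E_au = E_h/(e a₀) = m_e²e⁵/((4πε₀)³ℏ⁴)
E_h = 4.38 × 10⁻¹⁸ J
a₀ = 5.26 × 10⁻¹¹ m
E_h/(e·a₀) = 5.20 × 10¹¹ V/m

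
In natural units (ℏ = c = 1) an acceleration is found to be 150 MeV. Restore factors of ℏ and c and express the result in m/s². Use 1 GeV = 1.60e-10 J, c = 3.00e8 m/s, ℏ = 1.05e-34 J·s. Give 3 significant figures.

Acceleration is [L]/[T]² = c·[E]/ℏ.
1 GeV → c/ℏ × (1 GeV in J) = 4.57e32 m/s².
Convert the energy scale: 150 MeV = 0.150 GeV.
Result: 0.150 × 4.57e32 = 6.86e31 m/s².

6.86e31 m/s²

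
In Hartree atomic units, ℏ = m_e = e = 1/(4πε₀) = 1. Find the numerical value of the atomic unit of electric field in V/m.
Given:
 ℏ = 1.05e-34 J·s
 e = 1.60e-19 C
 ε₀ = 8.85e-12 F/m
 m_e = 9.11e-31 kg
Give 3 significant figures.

5.20e11 V/m

The unique combination of the constants set to 1 with dimensions of electric field is E_au = E_h/(e a₀) = m_e²e⁵/((4πε₀)³ℏ⁴).
E_h = 4.38e-18 J
a₀ = 5.26e-11 m
E_h/(e·a₀) = 5.20e11 V/m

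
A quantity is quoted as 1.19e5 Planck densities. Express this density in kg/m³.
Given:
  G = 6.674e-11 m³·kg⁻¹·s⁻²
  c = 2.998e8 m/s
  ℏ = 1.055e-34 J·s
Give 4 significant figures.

One Planck density: ρ_P = c⁵/(ℏG²) = 5.154e96 kg/m³.
1.19e5 × 5.154e96 kg/m³ = 6.133e101 kg/m³

6.133e101 kg/m³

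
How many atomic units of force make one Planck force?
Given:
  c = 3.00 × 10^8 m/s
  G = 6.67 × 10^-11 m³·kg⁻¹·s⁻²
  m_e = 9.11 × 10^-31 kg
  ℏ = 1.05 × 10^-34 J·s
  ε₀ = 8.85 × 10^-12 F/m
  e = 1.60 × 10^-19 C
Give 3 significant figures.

1.46 × 10^51

Planck force: F_P = c⁴/G = 1.21 × 10^44 N
atomic unit of force: F_au = E_h/a₀ = m_e²e⁶/((4πε₀)³ℏ⁴) = 8.33 × 10^-8 N
ratio = 1.21 × 10^44 / 8.33 × 10^-8 = 1.46 × 10^51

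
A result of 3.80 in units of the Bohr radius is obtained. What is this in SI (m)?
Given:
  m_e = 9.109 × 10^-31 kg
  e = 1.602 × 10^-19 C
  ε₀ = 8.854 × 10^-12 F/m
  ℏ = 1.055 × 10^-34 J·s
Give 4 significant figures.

One Bohr radius: a₀ = 4πε₀ℏ²/(m_e e²) = 5.297 × 10^-11 m.
3.80 × 5.297 × 10^-11 m = 2.013 × 10^-10 m

2.013 × 10^-10 m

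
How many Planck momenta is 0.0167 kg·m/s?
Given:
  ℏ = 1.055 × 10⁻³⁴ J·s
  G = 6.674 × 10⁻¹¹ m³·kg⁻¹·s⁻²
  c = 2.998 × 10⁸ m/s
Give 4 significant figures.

Planck momentum: p_P = √(ℏc³/G) = 6.527 kg·m/s.
0.0167 / 6.527 = 2.559 × 10⁻³

2.559 × 10⁻³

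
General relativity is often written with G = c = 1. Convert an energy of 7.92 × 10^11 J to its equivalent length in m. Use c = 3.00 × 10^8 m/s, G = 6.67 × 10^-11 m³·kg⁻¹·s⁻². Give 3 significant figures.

Energy → length via G/c⁴.
7.92 × 10^11 J × (G/c⁴) = 6.52 × 10^-33 m

6.52 × 10^-33 m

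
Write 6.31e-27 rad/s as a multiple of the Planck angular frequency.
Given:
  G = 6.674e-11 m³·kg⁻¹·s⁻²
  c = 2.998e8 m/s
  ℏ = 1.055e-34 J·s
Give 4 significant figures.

3.402e-70

Planck angular frequency: ω_P = √(c⁵/(ℏG)) = 1.855e43 rad/s.
6.31e-27 / 1.855e43 = 3.402e-70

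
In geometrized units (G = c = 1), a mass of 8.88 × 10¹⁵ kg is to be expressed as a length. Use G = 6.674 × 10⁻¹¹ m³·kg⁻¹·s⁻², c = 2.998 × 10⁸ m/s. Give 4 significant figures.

In G = c = 1 units mass has dimensions of length; the conversion factor is G/c².
8.88 × 10¹⁵ kg × (G/c²) = 6.594 × 10⁻¹² m

6.594 × 10⁻¹² m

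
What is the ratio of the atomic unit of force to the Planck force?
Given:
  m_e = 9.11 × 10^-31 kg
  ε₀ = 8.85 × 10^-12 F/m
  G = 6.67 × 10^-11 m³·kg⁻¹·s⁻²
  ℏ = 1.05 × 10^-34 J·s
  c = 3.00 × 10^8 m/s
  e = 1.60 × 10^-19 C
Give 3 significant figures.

atomic unit of force: F_au = E_h/a₀ = m_e²e⁶/((4πε₀)³ℏ⁴) = 8.33 × 10^-8 N
Planck force: F_P = c⁴/G = 1.21 × 10^44 N
ratio = 8.33 × 10^-8 / 1.21 × 10^44 = 6.86 × 10^-52

6.86 × 10^-52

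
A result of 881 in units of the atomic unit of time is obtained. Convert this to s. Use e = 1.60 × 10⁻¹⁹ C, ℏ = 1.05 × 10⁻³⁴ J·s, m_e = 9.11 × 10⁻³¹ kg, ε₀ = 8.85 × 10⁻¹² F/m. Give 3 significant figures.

2.11 × 10⁻¹⁴ s

One atomic unit of time: τ_au = (4πε₀)²ℏ³/(m_e e⁴) = 2.40 × 10⁻¹⁷ s.
881 × 2.40 × 10⁻¹⁷ s = 2.11 × 10⁻¹⁴ s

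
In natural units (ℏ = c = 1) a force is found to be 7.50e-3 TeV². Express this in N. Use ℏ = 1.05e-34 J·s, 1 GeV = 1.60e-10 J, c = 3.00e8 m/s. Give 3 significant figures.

6.10e9 N

Force is [E]/[L] = [E]²/(ℏc); restore (ℏc)⁻¹.
1 GeV² → 1/(ℏc) × (1 GeV in J)² = 8.13e5 N.
Convert the energy scale: 7.50e-3 TeV² = 7.50e3 GeV².
Result: 7.50e3 × 8.13e5 = 6.10e9 N.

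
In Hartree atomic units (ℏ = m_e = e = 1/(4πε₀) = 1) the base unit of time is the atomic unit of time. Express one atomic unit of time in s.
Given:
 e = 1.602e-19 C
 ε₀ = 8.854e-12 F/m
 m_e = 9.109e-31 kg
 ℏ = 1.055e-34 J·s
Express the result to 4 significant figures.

2.423e-17 s

τ_au = (4πε₀)²ℏ³/(m_e e⁴)
E_h = 4.354e-18 J
ℏ/E_h = 2.423e-17 s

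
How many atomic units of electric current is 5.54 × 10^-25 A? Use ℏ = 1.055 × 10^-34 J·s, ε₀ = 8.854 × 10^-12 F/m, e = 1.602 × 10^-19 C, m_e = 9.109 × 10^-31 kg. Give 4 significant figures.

8.379 × 10^-23

atomic unit of electric current: I_au = e E_h/ℏ = m_e e⁵/((4πε₀)²ℏ³) = 6.612 × 10^-3 A.
5.54 × 10^-25 / 6.612 × 10^-3 = 8.379 × 10^-23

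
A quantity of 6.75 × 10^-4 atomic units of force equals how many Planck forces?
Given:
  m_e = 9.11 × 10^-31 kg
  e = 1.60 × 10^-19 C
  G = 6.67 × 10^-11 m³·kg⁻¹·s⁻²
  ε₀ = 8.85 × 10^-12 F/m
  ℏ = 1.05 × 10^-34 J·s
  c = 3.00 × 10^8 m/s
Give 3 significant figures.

4.63 × 10^-55

atomic unit of force: F_au = E_h/a₀ = m_e²e⁶/((4πε₀)³ℏ⁴) = 8.33 × 10^-8 N
Planck force: F_P = c⁴/G = 1.21 × 10^44 N
6.75 × 10^-4 × 8.33 × 10^-8 / 1.21 × 10^44 = 4.63 × 10^-55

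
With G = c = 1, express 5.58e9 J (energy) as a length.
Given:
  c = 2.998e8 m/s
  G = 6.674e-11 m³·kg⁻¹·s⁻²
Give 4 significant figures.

4.610e-35 m

Energy → length via G/c⁴.
5.58e9 J × (G/c⁴) = 4.610e-35 m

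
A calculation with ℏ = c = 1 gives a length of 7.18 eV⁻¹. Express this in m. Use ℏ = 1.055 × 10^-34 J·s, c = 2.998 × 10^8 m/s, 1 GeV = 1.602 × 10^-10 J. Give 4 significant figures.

1.418 × 10^-6 m

A length is [E]⁻¹ in ℏ=c=1; restore one factor of ℏc.
1 GeV⁻¹ → ℏc × (1 GeV in J)⁻¹ = 1.974 × 10^-16 m.
Convert the energy scale: 7.18 eV⁻¹ = 7.18 × 10^9 GeV⁻¹.
Result: 7.18 × 10^9 × 1.974 × 10^-16 = 1.418 × 10^-6 m.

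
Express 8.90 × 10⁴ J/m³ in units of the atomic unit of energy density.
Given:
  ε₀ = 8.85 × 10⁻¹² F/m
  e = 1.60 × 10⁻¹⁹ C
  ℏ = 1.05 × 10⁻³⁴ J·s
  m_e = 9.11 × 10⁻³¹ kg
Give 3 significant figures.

2.95 × 10⁻⁹

atomic unit of energy density: u_au = E_h/a₀³ = m_e⁴e¹⁰/((4πε₀)⁵ℏ⁸) = 3.01 × 10¹³ J/m³.
8.90 × 10⁴ / 3.01 × 10¹³ = 2.95 × 10⁻⁹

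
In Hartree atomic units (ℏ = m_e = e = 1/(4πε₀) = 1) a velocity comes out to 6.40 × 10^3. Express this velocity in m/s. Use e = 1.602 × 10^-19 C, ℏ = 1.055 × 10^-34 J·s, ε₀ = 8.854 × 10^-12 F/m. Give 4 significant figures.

1.399 × 10^10 m/s

One atomic unit of velocity: v_au = e²/(4πε₀ℏ) = 2.186 × 10^6 m/s.
6.40 × 10^3 × 2.186 × 10^6 m/s = 1.399 × 10^10 m/s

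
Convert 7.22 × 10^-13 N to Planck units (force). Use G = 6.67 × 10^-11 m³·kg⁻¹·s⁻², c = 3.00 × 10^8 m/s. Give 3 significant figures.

Planck force: F_P = c⁴/G = 1.21 × 10^44 N.
7.22 × 10^-13 / 1.21 × 10^44 = 5.95 × 10^-57

5.95 × 10^-57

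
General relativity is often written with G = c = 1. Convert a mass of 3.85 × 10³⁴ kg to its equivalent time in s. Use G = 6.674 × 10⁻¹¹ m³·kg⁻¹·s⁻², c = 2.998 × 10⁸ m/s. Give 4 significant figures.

Mass → time via G/c³.
3.85 × 10³⁴ kg × (G/c³) = 0.09536 s

0.09536 s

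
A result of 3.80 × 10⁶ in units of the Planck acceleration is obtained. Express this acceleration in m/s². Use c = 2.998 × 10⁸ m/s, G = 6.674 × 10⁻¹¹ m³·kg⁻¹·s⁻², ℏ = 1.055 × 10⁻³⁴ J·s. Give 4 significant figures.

One Planck acceleration: a_P = √(c⁷/(ℏG)) = 5.560 × 10⁵¹ m/s².
3.80 × 10⁶ × 5.560 × 10⁵¹ m/s² = 2.113 × 10⁵⁸ m/s²

2.113 × 10⁵⁸ m/s²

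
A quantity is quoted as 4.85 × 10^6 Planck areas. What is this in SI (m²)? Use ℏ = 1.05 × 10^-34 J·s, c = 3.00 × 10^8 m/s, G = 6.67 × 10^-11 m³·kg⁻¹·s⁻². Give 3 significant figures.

1.26 × 10^-63 m²

One Planck area: A_P = ℏG/c³ = 2.59 × 10^-70 m².
4.85 × 10^6 × 2.59 × 10^-70 m² = 1.26 × 10^-63 m²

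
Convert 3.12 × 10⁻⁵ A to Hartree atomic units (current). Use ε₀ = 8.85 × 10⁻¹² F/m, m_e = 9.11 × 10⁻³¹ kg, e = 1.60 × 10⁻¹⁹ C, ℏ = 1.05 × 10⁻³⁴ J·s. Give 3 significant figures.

atomic unit of electric current: I_au = e E_h/ℏ = m_e e⁵/((4πε₀)²ℏ³) = 6.67 × 10⁻³ A.
3.12 × 10⁻⁵ / 6.67 × 10⁻³ = 4.68 × 10⁻³

4.68 × 10⁻³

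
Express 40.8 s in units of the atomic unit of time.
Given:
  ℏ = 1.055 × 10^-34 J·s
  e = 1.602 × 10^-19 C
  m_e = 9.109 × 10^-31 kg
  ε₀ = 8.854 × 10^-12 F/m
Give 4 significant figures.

1.684 × 10^18

atomic unit of time: τ_au = (4πε₀)²ℏ³/(m_e e⁴) = 2.423 × 10^-17 s.
40.8 / 2.423 × 10^-17 = 1.684 × 10^18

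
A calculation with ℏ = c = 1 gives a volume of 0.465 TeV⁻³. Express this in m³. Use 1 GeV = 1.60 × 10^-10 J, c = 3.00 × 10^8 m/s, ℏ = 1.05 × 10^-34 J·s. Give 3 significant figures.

Volume is [L]³ = [E]⁻³·(ℏc)³.
1 GeV⁻³ → (ℏc)³ × (1 GeV in J)⁻³ = 7.63 × 10^-48 m³.
Convert the energy scale: 0.465 TeV⁻³ = 4.65 × 10^-10 GeV⁻³.
Result: 4.65 × 10^-10 × 7.63 × 10^-48 = 3.55 × 10^-57 m³.

3.55 × 10^-57 m³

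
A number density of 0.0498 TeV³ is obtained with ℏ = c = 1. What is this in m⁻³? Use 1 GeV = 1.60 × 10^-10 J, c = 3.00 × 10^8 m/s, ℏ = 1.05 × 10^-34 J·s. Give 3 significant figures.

Number density is [L]⁻³ = [E]³/(ℏc)³.
1 GeV³ → 1/(ℏc)³ × (1 GeV in J)³ = 1.31 × 10^47 m⁻³.
Convert the energy scale: 0.0498 TeV³ = 4.98 × 10^7 GeV³.
Result: 4.98 × 10^7 × 1.31 × 10^47 = 6.53 × 10^54 m⁻³.

6.53 × 10^54 m⁻³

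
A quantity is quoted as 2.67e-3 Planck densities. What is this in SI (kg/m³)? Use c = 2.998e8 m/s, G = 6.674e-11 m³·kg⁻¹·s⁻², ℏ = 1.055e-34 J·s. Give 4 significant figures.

One Planck density: ρ_P = c⁵/(ℏG²) = 5.154e96 kg/m³.
2.67e-3 × 5.154e96 kg/m³ = 1.376e94 kg/m³

1.376e94 kg/m³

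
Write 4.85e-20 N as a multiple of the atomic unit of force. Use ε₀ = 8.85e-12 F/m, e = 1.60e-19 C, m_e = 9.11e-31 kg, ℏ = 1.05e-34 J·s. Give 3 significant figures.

atomic unit of force: F_au = E_h/a₀ = m_e²e⁶/((4πε₀)³ℏ⁴) = 8.33e-8 N.
4.85e-20 / 8.33e-8 = 5.82e-13

5.82e-13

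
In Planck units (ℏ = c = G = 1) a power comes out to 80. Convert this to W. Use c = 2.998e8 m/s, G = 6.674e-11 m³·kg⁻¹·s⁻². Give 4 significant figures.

2.903e54 W

One Planck power: P_P = c⁵/G = 3.629e52 W.
80 × 3.629e52 W = 2.903e54 W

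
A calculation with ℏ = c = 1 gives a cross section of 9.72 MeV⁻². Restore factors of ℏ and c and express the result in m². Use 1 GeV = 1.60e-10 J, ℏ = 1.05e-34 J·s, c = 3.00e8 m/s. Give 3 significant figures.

Area is [L]² = [E]⁻²·(ℏc)²; restore (ℏc)².
1 GeV⁻² → (ℏc)² × (1 GeV in J)⁻² = 3.88e-32 m².
Convert the energy scale: 9.72 MeV⁻² = 9.72e6 GeV⁻².
Result: 9.72e6 × 3.88e-32 = 3.77e-25 m².

3.77e-25 m²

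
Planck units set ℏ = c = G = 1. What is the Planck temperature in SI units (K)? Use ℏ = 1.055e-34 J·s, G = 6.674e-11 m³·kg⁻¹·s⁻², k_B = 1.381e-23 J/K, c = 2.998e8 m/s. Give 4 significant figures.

1.417e32 K

The unique combination of the constants set to 1 with dimensions of temperature is T_P = √(ℏc⁵/G) / k_B.
  = √(3.828e18) × 7.241e22
  = 1.417e32 K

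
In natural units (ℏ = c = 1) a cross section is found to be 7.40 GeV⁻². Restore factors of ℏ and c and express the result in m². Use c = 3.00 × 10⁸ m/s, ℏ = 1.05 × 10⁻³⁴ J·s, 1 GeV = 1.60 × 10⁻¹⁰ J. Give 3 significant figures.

Area is [L]² = [E]⁻²·(ℏc)²; restore (ℏc)².
1 GeV⁻² → (ℏc)² × (1 GeV in J)⁻² = 3.88 × 10⁻³² m².
Result: 7.40 × 3.88 × 10⁻³² = 2.87 × 10⁻³¹ m².

2.87 × 10⁻³¹ m²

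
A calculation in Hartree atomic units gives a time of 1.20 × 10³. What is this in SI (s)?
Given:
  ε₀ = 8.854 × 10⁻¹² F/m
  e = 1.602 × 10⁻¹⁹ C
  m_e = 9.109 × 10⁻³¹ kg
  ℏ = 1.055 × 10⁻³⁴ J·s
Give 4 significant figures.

2.907 × 10⁻¹⁴ s

One atomic unit of time: τ_au = (4πε₀)²ℏ³/(m_e e⁴) = 2.423 × 10⁻¹⁷ s.
1.20 × 10³ × 2.423 × 10⁻¹⁷ s = 2.907 × 10⁻¹⁴ s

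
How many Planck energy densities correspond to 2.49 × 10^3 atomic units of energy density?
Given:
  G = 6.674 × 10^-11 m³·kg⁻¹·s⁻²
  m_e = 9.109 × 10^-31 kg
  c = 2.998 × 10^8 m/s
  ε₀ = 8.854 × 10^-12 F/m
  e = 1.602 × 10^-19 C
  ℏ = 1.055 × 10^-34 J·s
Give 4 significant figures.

1.575 × 10^-97

atomic unit of energy density: u_au = E_h/a₀³ = m_e⁴e¹⁰/((4πε₀)⁵ℏ⁸) = 2.929 × 10^13 J/m³
Planck energy density: u_P = c⁷/(ℏG²) = 4.632 × 10^113 J/m³
2.49 × 10^3 × 2.929 × 10^13 / 4.632 × 10^113 = 1.575 × 10^-97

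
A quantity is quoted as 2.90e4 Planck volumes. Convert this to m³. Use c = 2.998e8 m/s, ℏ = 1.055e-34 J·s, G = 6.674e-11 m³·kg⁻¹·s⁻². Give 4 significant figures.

One Planck volume: V_P = (ℏG/c³)^(3/2) = 4.224e-105 m³.
2.90e4 × 4.224e-105 m³ = 1.225e-100 m³

1.225e-100 m³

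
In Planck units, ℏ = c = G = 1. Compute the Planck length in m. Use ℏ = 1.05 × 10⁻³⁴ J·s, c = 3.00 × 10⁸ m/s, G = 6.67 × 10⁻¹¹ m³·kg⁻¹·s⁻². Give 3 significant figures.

Dimensional analysis gives ℓ_P = √(ℏG/c³).
  = √(2.59 × 10⁻⁷⁰)
  = 1.61 × 10⁻³⁵ m

1.61 × 10⁻³⁵ m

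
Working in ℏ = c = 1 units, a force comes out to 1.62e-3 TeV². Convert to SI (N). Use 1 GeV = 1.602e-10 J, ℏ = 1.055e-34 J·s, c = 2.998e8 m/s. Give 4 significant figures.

1.314e9 N

Force is [E]/[L] = [E]²/(ℏc); restore (ℏc)⁻¹.
1 GeV² → 1/(ℏc) × (1 GeV in J)² = 8.114e5 N.
Convert the energy scale: 1.62e-3 TeV² = 1.62e3 GeV².
Result: 1.62e3 × 8.114e5 = 1.314e9 N.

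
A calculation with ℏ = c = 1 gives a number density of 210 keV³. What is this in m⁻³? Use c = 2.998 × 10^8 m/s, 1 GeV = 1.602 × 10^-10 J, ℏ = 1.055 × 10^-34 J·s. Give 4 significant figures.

2.729 × 10^31 m⁻³

Number density is [L]⁻³ = [E]³/(ℏc)³.
1 GeV³ → 1/(ℏc)³ × (1 GeV in J)³ = 1.299 × 10^47 m⁻³.
Convert the energy scale: 210 keV³ = 2.10 × 10^-16 GeV³.
Result: 2.10 × 10^-16 × 1.299 × 10^47 = 2.729 × 10^31 m⁻³.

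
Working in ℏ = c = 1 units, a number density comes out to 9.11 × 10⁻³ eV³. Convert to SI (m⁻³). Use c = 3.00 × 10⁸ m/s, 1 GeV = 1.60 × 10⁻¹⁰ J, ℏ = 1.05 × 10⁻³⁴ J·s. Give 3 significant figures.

1.19 × 10¹⁸ m⁻³

Number density is [L]⁻³ = [E]³/(ℏc)³.
1 GeV³ → 1/(ℏc)³ × (1 GeV in J)³ = 1.31 × 10⁴⁷ m⁻³.
Convert the energy scale: 9.11 × 10⁻³ eV³ = 9.11 × 10⁻³⁰ GeV³.
Result: 9.11 × 10⁻³⁰ × 1.31 × 10⁴⁷ = 1.19 × 10¹⁸ m⁻³.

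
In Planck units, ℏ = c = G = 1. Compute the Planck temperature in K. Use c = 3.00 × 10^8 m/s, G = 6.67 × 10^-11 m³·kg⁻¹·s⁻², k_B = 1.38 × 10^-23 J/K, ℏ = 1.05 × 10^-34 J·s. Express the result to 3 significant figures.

1.42 × 10^32 K

Dimensional analysis gives T_P = √(ℏc⁵/G) / k_B.
  = √(3.83 × 10^18) × 7.25 × 10^22
  = 1.42 × 10^32 K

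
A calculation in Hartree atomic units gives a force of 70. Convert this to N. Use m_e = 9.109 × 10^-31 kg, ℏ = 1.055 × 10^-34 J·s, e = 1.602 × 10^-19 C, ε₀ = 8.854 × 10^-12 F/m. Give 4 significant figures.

One atomic unit of force: F_au = E_h/a₀ = m_e²e⁶/((4πε₀)³ℏ⁴) = 8.220 × 10^-8 N.
70 × 8.220 × 10^-8 N = 5.754 × 10^-6 N

5.754 × 10^-6 N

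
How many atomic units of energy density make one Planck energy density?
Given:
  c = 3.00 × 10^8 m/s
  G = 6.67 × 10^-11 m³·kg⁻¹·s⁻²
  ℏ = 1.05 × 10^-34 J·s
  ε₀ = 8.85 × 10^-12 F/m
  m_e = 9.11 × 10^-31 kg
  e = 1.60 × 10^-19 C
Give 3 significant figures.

1.55 × 10^100

Planck energy density: u_P = c⁷/(ℏG²) = 4.68 × 10^113 J/m³
atomic unit of energy density: u_au = E_h/a₀³ = m_e⁴e¹⁰/((4πε₀)⁵ℏ⁸) = 3.01 × 10^13 J/m³
ratio = 4.68 × 10^113 / 3.01 × 10^13 = 1.55 × 10^100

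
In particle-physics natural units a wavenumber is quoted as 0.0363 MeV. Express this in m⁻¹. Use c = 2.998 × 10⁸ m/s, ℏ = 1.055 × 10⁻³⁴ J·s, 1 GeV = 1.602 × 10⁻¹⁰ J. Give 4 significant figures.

Inverse length is [E]/(ℏc).
1 GeV → 1/(ℏc) × (1 GeV in J) = 5.065 × 10¹⁵ m⁻¹.
Convert the energy scale: 0.0363 MeV = 3.63 × 10⁻⁵ GeV.
Result: 3.63 × 10⁻⁵ × 5.065 × 10¹⁵ = 1.839 × 10¹¹ m⁻¹.

1.839 × 10¹¹ m⁻¹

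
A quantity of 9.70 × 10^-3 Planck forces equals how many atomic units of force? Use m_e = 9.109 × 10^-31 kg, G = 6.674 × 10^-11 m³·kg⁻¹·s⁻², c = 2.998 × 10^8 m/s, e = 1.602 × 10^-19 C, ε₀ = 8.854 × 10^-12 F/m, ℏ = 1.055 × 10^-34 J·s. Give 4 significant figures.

Planck force: F_P = c⁴/G = 1.210 × 10^44 N
atomic unit of force: F_au = E_h/a₀ = m_e²e⁶/((4πε₀)³ℏ⁴) = 8.220 × 10^-8 N
9.70 × 10^-3 × 1.210 × 10^44 / 8.220 × 10^-8 = 1.428 × 10^49

1.428 × 10^49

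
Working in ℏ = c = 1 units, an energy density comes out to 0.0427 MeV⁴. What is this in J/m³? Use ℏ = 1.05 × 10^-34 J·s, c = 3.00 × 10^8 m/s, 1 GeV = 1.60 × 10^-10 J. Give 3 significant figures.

[E]/[L]³ = [E]⁴/(ℏc)³; restore (ℏc)⁻³.
1 GeV⁴ → 1/(ℏc)³ × (1 GeV in J)⁴ = 2.10 × 10^37 J/m³.
Convert the energy scale: 0.0427 MeV⁴ = 4.27 × 10^-14 GeV⁴.
Result: 4.27 × 10^-14 × 2.10 × 10^37 = 8.95 × 10^23 J/m³.

8.95 × 10^23 J/m³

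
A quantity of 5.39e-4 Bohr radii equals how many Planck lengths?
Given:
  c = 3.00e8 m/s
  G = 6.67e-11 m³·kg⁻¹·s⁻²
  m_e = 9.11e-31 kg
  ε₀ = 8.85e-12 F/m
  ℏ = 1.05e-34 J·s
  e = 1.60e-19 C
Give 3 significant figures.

Bohr radius: a₀ = 4πε₀ℏ²/(m_e e²) = 5.26e-11 m
Planck length: ℓ_P = √(ℏG/c³) = 1.61e-35 m
5.39e-4 × 5.26e-11 / 1.61e-35 = 1.76e21

1.76e21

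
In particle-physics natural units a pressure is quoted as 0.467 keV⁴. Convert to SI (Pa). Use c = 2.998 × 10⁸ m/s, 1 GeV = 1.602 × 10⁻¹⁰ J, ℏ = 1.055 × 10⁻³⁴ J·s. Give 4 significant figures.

Pressure is [E]/[L]³ = [E]⁴/(ℏc)³.
1 GeV⁴ → 1/(ℏc)³ × (1 GeV in J)⁴ = 2.082 × 10³⁷ Pa.
Convert the energy scale: 0.467 keV⁴ = 4.67 × 10⁻²⁵ GeV⁴.
Result: 4.67 × 10⁻²⁵ × 2.082 × 10³⁷ = 9.721 × 10¹² Pa.

9.721 × 10¹² Pa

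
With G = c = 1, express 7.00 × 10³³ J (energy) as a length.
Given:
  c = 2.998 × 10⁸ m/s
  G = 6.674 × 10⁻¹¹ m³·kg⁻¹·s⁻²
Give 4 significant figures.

Energy → length via G/c⁴.
7.00 × 10³³ J × (G/c⁴) = 5.783 × 10⁻¹¹ m

5.783 × 10⁻¹¹ m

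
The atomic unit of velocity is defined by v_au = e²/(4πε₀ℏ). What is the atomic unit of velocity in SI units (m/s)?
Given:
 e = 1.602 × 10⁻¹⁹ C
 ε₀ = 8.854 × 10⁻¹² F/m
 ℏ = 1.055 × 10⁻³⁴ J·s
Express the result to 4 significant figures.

2.186 × 10⁶ m/s

v_au = e²/(4πε₀ℏ)
  = 2.566 × 10⁻³⁸ / 1.174 × 10⁻⁴⁴
  = 2.186 × 10⁶ m/s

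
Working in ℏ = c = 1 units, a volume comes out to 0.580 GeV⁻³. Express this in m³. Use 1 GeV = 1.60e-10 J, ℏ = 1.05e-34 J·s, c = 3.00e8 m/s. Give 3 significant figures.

Volume is [L]³ = [E]⁻³·(ℏc)³.
1 GeV⁻³ → (ℏc)³ × (1 GeV in J)⁻³ = 7.63e-48 m³.
Result: 0.580 × 7.63e-48 = 4.43e-48 m³.

4.43e-48 m³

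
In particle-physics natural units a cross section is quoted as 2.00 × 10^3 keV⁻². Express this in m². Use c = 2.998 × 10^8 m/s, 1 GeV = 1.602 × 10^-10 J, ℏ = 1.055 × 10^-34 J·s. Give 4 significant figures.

Area is [L]² = [E]⁻²·(ℏc)²; restore (ℏc)².
1 GeV⁻² → (ℏc)² × (1 GeV in J)⁻² = 3.898 × 10^-32 m².
Convert the energy scale: 2.00 × 10^3 keV⁻² = 2.00 × 10^15 GeV⁻².
Result: 2.00 × 10^15 × 3.898 × 10^-32 = 7.796 × 10^-17 m².

7.796 × 10^-17 m²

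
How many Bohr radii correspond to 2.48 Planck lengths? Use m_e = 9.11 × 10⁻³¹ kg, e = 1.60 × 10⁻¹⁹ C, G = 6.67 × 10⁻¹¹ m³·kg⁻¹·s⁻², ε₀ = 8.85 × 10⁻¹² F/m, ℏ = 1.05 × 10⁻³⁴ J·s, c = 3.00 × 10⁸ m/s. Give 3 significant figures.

Planck length: ℓ_P = √(ℏG/c³) = 1.61 × 10⁻³⁵ m
Bohr radius: a₀ = 4πε₀ℏ²/(m_e e²) = 5.26 × 10⁻¹¹ m
2.48 × 1.61 × 10⁻³⁵ / 5.26 × 10⁻¹¹ = 7.60 × 10⁻²⁵

7.60 × 10⁻²⁵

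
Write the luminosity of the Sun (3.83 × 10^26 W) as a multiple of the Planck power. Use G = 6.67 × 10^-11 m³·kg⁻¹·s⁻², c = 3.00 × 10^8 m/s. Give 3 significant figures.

1.05 × 10^-26

Planck power: P_P = c⁵/G = 3.64 × 10^52 W.
3.83 × 10^26 / 3.64 × 10^52 = 1.05 × 10^-26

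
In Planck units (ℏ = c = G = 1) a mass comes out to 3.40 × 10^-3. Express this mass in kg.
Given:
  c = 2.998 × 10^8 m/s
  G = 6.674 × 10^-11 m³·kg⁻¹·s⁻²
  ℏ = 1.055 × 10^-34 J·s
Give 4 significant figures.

7.402 × 10^-11 kg

One Planck mass: m_P = √(ℏc/G) = 2.177 × 10^-8 kg.
3.40 × 10^-3 × 2.177 × 10^-8 kg = 7.402 × 10^-11 kg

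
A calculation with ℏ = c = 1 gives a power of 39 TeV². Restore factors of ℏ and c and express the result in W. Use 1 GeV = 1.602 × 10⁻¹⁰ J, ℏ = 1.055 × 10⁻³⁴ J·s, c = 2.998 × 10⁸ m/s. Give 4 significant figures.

9.487 × 10²¹ W

Power is [E]/[T] = [E]²/ℏ.
1 GeV² → 1/ℏ × (1 GeV in J)² = 2.433 × 10¹⁴ W.
Convert the energy scale: 39 TeV² = 3.90 × 10⁷ GeV².
Result: 3.90 × 10⁷ × 2.433 × 10¹⁴ = 9.487 × 10²¹ W.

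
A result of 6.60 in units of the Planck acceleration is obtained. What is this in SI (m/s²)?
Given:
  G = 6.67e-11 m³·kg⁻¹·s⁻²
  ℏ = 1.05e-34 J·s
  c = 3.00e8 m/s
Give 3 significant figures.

3.69e52 m/s²

One Planck acceleration: a_P = √(c⁷/(ℏG)) = 5.59e51 m/s².
6.60 × 5.59e51 m/s² = 3.69e52 m/s²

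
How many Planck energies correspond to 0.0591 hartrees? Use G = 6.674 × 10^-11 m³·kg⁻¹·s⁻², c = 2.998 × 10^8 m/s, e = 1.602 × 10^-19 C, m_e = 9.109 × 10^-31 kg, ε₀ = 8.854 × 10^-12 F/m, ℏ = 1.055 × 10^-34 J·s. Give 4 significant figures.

1.315 × 10^-28

hartree: E_h = m_e e⁴/(4πε₀ℏ)² = 4.354 × 10^-18 J
Planck energy: E_P = √(ℏc⁵/G) = 1.957 × 10^9 J
0.0591 × 4.354 × 10^-18 / 1.957 × 10^9 = 1.315 × 10^-28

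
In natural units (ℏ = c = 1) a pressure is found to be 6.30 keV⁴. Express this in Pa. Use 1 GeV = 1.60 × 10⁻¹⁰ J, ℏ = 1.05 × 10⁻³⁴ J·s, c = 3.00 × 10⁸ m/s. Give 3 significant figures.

Pressure is [E]/[L]³ = [E]⁴/(ℏc)³.
1 GeV⁴ → 1/(ℏc)³ × (1 GeV in J)⁴ = 2.10 × 10³⁷ Pa.
Convert the energy scale: 6.30 keV⁴ = 6.30 × 10⁻²⁴ GeV⁴.
Result: 6.30 × 10⁻²⁴ × 2.10 × 10³⁷ = 1.32 × 10¹⁴ Pa.

1.32 × 10¹⁴ Pa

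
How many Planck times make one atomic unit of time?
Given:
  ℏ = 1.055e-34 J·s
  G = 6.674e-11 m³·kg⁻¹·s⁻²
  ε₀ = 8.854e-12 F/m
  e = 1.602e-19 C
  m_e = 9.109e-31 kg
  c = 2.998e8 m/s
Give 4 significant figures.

atomic unit of time: τ_au = (4πε₀)²ℏ³/(m_e e⁴) = 2.423e-17 s
Planck time: t_P = √(ℏG/c⁵) = 5.392e-44 s
ratio = 2.423e-17 / 5.392e-44 = 4.494e26

4.494e26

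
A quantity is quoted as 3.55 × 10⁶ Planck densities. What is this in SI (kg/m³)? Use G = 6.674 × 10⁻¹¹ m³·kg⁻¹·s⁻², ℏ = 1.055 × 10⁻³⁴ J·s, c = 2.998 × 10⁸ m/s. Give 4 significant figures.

1.830 × 10¹⁰³ kg/m³

One Planck density: ρ_P = c⁵/(ℏG²) = 5.154 × 10⁹⁶ kg/m³.
3.55 × 10⁶ × 5.154 × 10⁹⁶ kg/m³ = 1.830 × 10¹⁰³ kg/m³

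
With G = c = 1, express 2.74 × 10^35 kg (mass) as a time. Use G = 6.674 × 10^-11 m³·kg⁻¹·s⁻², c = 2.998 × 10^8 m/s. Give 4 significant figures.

0.6786 s

Mass → time via G/c³.
2.74 × 10^35 kg × (G/c³) = 0.6786 s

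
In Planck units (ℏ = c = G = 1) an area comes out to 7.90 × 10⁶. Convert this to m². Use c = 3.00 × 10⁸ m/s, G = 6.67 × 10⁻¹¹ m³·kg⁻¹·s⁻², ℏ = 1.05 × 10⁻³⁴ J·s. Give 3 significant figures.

2.05 × 10⁻⁶³ m²

One Planck area: A_P = ℏG/c³ = 2.59 × 10⁻⁷⁰ m².
7.90 × 10⁶ × 2.59 × 10⁻⁷⁰ m² = 2.05 × 10⁻⁶³ m²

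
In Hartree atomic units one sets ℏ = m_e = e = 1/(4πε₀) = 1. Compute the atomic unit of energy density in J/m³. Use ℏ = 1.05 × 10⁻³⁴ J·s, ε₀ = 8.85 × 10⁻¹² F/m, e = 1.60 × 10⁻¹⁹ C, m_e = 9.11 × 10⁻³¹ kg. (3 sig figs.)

3.01 × 10¹³ J/m³

u_au = E_h/a₀³ = m_e⁴e¹⁰/((4πε₀)⁵ℏ⁸)
E_h = 4.38 × 10⁻¹⁸ J
a₀ = 5.26 × 10⁻¹¹ m
E_h/a₀³ = 3.01 × 10¹³ J/m³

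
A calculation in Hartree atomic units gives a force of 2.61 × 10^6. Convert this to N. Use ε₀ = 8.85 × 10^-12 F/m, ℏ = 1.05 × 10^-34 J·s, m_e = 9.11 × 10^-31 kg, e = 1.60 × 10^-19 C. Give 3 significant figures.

One atomic unit of force: F_au = E_h/a₀ = m_e²e⁶/((4πε₀)³ℏ⁴) = 8.33 × 10^-8 N.
2.61 × 10^6 × 8.33 × 10^-8 N = 0.217 N

0.217 N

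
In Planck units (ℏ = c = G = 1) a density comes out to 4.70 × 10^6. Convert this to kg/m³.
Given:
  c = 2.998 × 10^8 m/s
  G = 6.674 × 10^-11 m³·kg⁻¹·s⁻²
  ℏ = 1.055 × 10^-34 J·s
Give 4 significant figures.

One Planck density: ρ_P = c⁵/(ℏG²) = 5.154 × 10^96 kg/m³.
4.70 × 10^6 × 5.154 × 10^96 kg/m³ = 2.422 × 10^103 kg/m³

2.422 × 10^103 kg/m³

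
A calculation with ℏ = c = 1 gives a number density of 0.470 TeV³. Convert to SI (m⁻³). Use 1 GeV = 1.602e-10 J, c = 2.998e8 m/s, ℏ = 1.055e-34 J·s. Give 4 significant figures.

Number density is [L]⁻³ = [E]³/(ℏc)³.
1 GeV³ → 1/(ℏc)³ × (1 GeV in J)³ = 1.299e47 m⁻³.
Convert the energy scale: 0.470 TeV³ = 4.70e8 GeV³.
Result: 4.70e8 × 1.299e47 = 6.107e55 m⁻³.

6.107e55 m⁻³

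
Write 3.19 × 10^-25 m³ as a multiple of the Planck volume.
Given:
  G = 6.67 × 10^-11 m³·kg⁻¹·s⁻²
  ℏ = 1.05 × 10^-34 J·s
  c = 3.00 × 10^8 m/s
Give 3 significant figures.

7.64 × 10^79

Planck volume: V_P = (ℏG/c³)^(3/2) = 4.18 × 10^-105 m³.
3.19 × 10^-25 / 4.18 × 10^-105 = 7.64 × 10^79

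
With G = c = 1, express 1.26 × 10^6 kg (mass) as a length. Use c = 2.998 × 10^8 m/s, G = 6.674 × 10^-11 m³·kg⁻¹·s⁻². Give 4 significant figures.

9.356 × 10^-22 m

In G = c = 1 units mass has dimensions of length; the conversion factor is G/c².
1.26 × 10^6 kg × (G/c²) = 9.356 × 10^-22 m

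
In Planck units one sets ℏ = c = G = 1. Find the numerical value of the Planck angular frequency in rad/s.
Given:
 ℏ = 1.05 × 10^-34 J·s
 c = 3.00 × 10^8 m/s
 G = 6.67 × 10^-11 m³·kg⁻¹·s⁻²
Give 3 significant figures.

1.86 × 10^43 rad/s

ω_P = √(c⁵/(ℏG))
  = √(3.47 × 10^86)
  = 1.86 × 10^43 rad/s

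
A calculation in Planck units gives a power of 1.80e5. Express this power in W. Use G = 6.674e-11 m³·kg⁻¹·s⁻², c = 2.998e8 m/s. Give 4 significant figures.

One Planck power: P_P = c⁵/G = 3.629e52 W.
1.80e5 × 3.629e52 W = 6.532e57 W

6.532e57 W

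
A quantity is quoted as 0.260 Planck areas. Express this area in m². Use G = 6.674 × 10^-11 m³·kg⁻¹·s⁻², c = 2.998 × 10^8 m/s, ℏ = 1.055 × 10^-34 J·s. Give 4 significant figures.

One Planck area: A_P = ℏG/c³ = 2.613 × 10^-70 m².
0.260 × 2.613 × 10^-70 m² = 6.794 × 10^-71 m²

6.794 × 10^-71 m²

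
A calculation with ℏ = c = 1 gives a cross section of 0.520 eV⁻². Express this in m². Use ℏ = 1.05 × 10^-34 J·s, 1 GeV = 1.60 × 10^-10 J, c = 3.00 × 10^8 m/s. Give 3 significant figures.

Area is [L]² = [E]⁻²·(ℏc)²; restore (ℏc)².
1 GeV⁻² → (ℏc)² × (1 GeV in J)⁻² = 3.88 × 10^-32 m².
Convert the energy scale: 0.520 eV⁻² = 5.20 × 10^17 GeV⁻².
Result: 5.20 × 10^17 × 3.88 × 10^-32 = 2.02 × 10^-14 m².

2.02 × 10^-14 m²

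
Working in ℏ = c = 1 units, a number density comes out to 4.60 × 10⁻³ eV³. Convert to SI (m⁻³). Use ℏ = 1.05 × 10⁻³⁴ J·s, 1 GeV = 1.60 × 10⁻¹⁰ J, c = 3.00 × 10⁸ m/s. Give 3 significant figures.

6.03 × 10¹⁷ m⁻³

Number density is [L]⁻³ = [E]³/(ℏc)³.
1 GeV³ → 1/(ℏc)³ × (1 GeV in J)³ = 1.31 × 10⁴⁷ m⁻³.
Convert the energy scale: 4.60 × 10⁻³ eV³ = 4.60 × 10⁻³⁰ GeV³.
Result: 4.60 × 10⁻³⁰ × 1.31 × 10⁴⁷ = 6.03 × 10¹⁷ m⁻³.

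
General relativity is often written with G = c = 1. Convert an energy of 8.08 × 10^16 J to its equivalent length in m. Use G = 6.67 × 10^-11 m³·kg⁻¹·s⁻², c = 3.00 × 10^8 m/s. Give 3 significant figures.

Energy → length via G/c⁴.
8.08 × 10^16 J × (G/c⁴) = 6.65 × 10^-28 m

6.65 × 10^-28 m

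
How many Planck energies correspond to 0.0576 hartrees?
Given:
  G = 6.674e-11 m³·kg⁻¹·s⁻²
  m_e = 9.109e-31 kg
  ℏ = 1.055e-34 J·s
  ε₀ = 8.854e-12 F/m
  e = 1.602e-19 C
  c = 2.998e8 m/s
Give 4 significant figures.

1.282e-28

hartree: E_h = m_e e⁴/(4πε₀ℏ)² = 4.354e-18 J
Planck energy: E_P = √(ℏc⁵/G) = 1.957e9 J
0.0576 × 4.354e-18 / 1.957e9 = 1.282e-28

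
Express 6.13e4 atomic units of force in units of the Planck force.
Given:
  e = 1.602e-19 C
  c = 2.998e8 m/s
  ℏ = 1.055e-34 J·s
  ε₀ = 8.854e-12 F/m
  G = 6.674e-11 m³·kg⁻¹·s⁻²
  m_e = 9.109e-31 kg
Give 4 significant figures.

atomic unit of force: F_au = E_h/a₀ = m_e²e⁶/((4πε₀)³ℏ⁴) = 8.220e-8 N
Planck force: F_P = c⁴/G = 1.210e44 N
6.13e4 × 8.220e-8 / 1.210e44 = 4.163e-47

4.163e-47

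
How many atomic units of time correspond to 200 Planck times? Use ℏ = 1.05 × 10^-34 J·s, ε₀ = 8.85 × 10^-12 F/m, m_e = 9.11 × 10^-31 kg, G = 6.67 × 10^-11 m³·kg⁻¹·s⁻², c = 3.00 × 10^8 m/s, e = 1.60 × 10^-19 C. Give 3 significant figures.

4.48 × 10^-25

Planck time: t_P = √(ℏG/c⁵) = 5.37 × 10^-44 s
atomic unit of time: τ_au = (4πε₀)²ℏ³/(m_e e⁴) = 2.40 × 10^-17 s
200 × 5.37 × 10^-44 / 2.40 × 10^-17 = 4.48 × 10^-25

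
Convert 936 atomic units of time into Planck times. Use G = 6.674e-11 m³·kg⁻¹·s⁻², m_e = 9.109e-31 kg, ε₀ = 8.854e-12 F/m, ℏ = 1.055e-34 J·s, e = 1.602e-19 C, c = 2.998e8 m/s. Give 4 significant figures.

4.206e29

atomic unit of time: τ_au = (4πε₀)²ℏ³/(m_e e⁴) = 2.423e-17 s
Planck time: t_P = √(ℏG/c⁵) = 5.392e-44 s
936 × 2.423e-17 / 5.392e-44 = 4.206e29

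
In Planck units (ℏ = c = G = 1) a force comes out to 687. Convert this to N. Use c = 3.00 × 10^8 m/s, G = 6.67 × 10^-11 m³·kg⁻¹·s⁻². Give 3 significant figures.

One Planck force: F_P = c⁴/G = 1.21 × 10^44 N.
687 × 1.21 × 10^44 N = 8.34 × 10^46 N

8.34 × 10^46 N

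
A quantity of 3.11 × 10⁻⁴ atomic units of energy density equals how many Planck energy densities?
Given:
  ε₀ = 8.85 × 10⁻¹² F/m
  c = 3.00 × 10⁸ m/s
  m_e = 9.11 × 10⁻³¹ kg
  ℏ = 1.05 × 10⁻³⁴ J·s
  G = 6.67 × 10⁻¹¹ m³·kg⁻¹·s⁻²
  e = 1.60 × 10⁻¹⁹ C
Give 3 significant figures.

2.00 × 10⁻¹⁰⁴

atomic unit of energy density: u_au = E_h/a₀³ = m_e⁴e¹⁰/((4πε₀)⁵ℏ⁸) = 3.01 × 10¹³ J/m³
Planck energy density: u_P = c⁷/(ℏG²) = 4.68 × 10¹¹³ J/m³
3.11 × 10⁻⁴ × 3.01 × 10¹³ / 4.68 × 10¹¹³ = 2.00 × 10⁻¹⁰⁴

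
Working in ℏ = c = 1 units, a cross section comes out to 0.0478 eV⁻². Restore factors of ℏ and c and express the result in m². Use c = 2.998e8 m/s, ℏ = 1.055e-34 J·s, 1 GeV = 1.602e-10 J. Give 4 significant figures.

Area is [L]² = [E]⁻²·(ℏc)²; restore (ℏc)².
1 GeV⁻² → (ℏc)² × (1 GeV in J)⁻² = 3.898e-32 m².
Convert the energy scale: 0.0478 eV⁻² = 4.78e16 GeV⁻².
Result: 4.78e16 × 3.898e-32 = 1.863e-15 m².

1.863e-15 m²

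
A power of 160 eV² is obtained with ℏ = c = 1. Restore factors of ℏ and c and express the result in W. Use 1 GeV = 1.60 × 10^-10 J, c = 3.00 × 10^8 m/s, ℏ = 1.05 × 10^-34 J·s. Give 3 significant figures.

Power is [E]/[T] = [E]²/ℏ.
1 GeV² → 1/ℏ × (1 GeV in J)² = 2.44 × 10^14 W.
Convert the energy scale: 160 eV² = 1.60 × 10^-16 GeV².
Result: 1.60 × 10^-16 × 2.44 × 10^14 = 0.0390 W.

0.0390 W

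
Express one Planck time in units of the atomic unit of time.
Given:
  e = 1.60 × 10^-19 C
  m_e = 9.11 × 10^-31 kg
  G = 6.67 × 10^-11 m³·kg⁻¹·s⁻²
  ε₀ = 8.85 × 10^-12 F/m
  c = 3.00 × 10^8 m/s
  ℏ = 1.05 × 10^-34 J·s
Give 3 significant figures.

Planck time: t_P = √(ℏG/c⁵) = 5.37 × 10^-44 s
atomic unit of time: τ_au = (4πε₀)²ℏ³/(m_e e⁴) = 2.40 × 10^-17 s
ratio = 5.37 × 10^-44 / 2.40 × 10^-17 = 2.24 × 10^-27

2.24 × 10^-27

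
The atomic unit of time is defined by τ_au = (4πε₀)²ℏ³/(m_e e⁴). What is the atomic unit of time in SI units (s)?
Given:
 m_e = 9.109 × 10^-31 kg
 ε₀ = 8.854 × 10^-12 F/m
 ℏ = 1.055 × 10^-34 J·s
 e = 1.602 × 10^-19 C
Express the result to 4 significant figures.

2.423 × 10^-17 s

τ_au = (4πε₀)²ℏ³/(m_e e⁴)
E_h = 4.354 × 10^-18 J
ℏ/E_h = 2.423 × 10^-17 s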